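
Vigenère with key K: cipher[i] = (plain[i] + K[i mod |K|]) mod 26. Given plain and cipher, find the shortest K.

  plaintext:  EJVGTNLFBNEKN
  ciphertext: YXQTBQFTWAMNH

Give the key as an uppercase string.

UOVNID

  i= 0: Y-E = 20 → U
  i= 1: X-J = 14 → O
  i= 2: Q-V = 21 → V
  i= 3: T-G = 13 → N
  i= 4: B-T =  8 → I
  i= 5: Q-N =  3 → D
  i= 6: F-L = 20 → U
  i= 7: T-F = 14 → O
  i= 8: W-B = 21 → V
  i= 9: A-N = 13 → N
  i=10: M-E =  8 → I
  i=11: N-K =  3 → D
  i=12: H-N = 20 → U
  shifts repeat with period 6: UOVNID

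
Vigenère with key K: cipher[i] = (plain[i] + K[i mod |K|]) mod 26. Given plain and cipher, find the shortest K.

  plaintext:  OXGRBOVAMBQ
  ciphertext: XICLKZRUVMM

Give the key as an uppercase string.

  i= 0: X-O =  9 → J
  i= 1: I-X = 11 → L
  i= 2: C-G = 22 → W
  i= 3: L-R = 20 → U
  i= 4: K-B =  9 → J
  i= 5: Z-O = 11 → L
  i= 6: R-V = 22 → W
  i= 7: U-A = 20 → U
  i= 8: V-M =  9 → J
  i= 9: M-B = 11 → L
  i=10: M-Q = 22 → W
  shifts repeat with period 4: JLWU

JLWU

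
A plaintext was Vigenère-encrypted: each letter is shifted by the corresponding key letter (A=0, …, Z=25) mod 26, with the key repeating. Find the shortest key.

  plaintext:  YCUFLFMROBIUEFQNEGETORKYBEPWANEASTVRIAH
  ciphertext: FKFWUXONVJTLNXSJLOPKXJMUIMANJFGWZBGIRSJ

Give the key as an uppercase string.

HILRJSCW

  i= 0: F-Y =  7 → H
  i= 1: K-C =  8 → I
  i= 2: F-U = 11 → L
  i= 3: W-F = 17 → R
  i= 4: U-L =  9 → J
  i= 5: X-F = 18 → S
  i= 6: O-M =  2 → C
  i= 7: N-R = 22 → W
  i= 8: V-O =  7 → H
  i= 9: J-B =  8 → I
  i=10: T-I = 11 → L
  i=11: L-U = 17 → R
  i=12: N-E =  9 → J
  i=13: X-F = 18 → S
  i=14: S-Q =  2 → C
  i=15: J-N = 22 → W
  i=16: L-E =  7 → H
  i=17: O-G =  8 → I
  i=18: P-E = 11 → L
  i=19: K-T = 17 → R
  i=20: X-O =  9 → J
  i=21: J-R = 18 → S
  i=22: M-K =  2 → C
  i=23: U-Y = 22 → W
  i=24: I-B =  7 → H
  i=25: M-E =  8 → I
  i=26: A-P = 11 → L
  i=27: N-W = 17 → R
  i=28: J-A =  9 → J
  i=29: F-N = 18 → S
  i=30: G-E =  2 → C
  i=31: W-A = 22 → W
  i=32: Z-S =  7 → H
  i=33: B-T =  8 → I
  i=34: G-V = 11 → L
  i=35: I-R = 17 → R
  i=36: R-I =  9 → J
  i=37: S-A = 18 → S
  i=38: J-H =  2 → C
  shifts repeat with period 8: HILRJSCW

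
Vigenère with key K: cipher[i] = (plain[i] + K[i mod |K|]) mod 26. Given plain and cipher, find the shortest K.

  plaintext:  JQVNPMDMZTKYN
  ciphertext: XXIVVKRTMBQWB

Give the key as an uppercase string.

OHNIGY

  i= 0: X-J = 14 → O
  i= 1: X-Q =  7 → H
  i= 2: I-V = 13 → N
  i= 3: V-N =  8 → I
  i= 4: V-P =  6 → G
  i= 5: K-M = 24 → Y
  i= 6: R-D = 14 → O
  i= 7: T-M =  7 → H
  i= 8: M-Z = 13 → N
  i= 9: B-T =  8 → I
  i=10: Q-K =  6 → G
  i=11: W-Y = 24 → Y
  i=12: B-N = 14 → O
  shifts repeat with period 6: OHNIGY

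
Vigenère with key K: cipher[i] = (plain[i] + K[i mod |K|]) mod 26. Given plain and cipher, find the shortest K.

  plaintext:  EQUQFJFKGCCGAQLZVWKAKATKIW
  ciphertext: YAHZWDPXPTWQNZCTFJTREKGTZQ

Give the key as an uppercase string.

  i= 0: Y-E = 20 → U
  i= 1: A-Q = 10 → K
  i= 2: H-U = 13 → N
  i= 3: Z-Q =  9 → J
  i= 4: W-F = 17 → R
  i= 5: D-J = 20 → U
  i= 6: P-F = 10 → K
  i= 7: X-K = 13 → N
  i= 8: P-G =  9 → J
  i= 9: T-C = 17 → R
  i=10: W-C = 20 → U
  i=11: Q-G = 10 → K
  i=12: N-A = 13 → N
  i=13: Z-Q =  9 → J
  i=14: C-L = 17 → R
  i=15: T-Z = 20 → U
  i=16: F-V = 10 → K
  i=17: J-W = 13 → N
  i=18: T-K =  9 → J
  i=19: R-A = 17 → R
  i=20: E-K = 20 → U
  i=21: K-A = 10 → K
  i=22: G-T = 13 → N
  i=23: T-K =  9 → J
  i=24: Z-I = 17 → R
  i=25: Q-W = 20 → U
  shifts repeat with period 5: UKNJR

UKNJR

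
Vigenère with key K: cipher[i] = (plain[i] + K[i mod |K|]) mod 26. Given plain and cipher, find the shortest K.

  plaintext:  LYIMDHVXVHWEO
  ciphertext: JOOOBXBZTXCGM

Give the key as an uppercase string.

  i= 0: J-L = 24 → Y
  i= 1: O-Y = 16 → Q
  i= 2: O-I =  6 → G
  i= 3: O-M =  2 → C
  i= 4: B-D = 24 → Y
  i= 5: X-H = 16 → Q
  i= 6: B-V =  6 → G
  i= 7: Z-X =  2 → C
  i= 8: T-V = 24 → Y
  i= 9: X-H = 16 → Q
  i=10: C-W =  6 → G
  i=11: G-E =  2 → C
  i=12: M-O = 24 → Y
  shifts repeat with period 4: YQGC

YQGC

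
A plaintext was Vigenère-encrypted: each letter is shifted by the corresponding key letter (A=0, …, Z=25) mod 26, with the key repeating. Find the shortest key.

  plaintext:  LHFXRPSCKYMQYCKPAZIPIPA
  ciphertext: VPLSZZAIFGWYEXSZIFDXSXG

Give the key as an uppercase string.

KIGVI

  i= 0: V-L = 10 → K
  i= 1: P-H =  8 → I
  i= 2: L-F =  6 → G
  i= 3: S-X = 21 → V
  i= 4: Z-R =  8 → I
  i= 5: Z-P = 10 → K
  i= 6: A-S =  8 → I
  i= 7: I-C =  6 → G
  i= 8: F-K = 21 → V
  i= 9: G-Y =  8 → I
  i=10: W-M = 10 → K
  i=11: Y-Q =  8 → I
  i=12: E-Y =  6 → G
  i=13: X-C = 21 → V
  i=14: S-K =  8 → I
  i=15: Z-P = 10 → K
  i=16: I-A =  8 → I
  i=17: F-Z =  6 → G
  i=18: D-I = 21 → V
  i=19: X-P =  8 → I
  i=20: S-I = 10 → K
  i=21: X-P =  8 → I
  i=22: G-A =  6 → G
  shifts repeat with period 5: KIGVI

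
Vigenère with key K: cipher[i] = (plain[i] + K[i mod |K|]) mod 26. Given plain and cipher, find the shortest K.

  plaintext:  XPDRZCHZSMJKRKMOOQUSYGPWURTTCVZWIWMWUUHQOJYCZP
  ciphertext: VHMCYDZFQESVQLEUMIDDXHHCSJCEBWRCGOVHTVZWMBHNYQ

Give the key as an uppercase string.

YSJLZBSG

  i= 0: V-X = 24 → Y
  i= 1: H-P = 18 → S
  i= 2: M-D =  9 → J
  i= 3: C-R = 11 → L
  i= 4: Y-Z = 25 → Z
  i= 5: D-C =  1 → B
  i= 6: Z-H = 18 → S
  i= 7: F-Z =  6 → G
  i= 8: Q-S = 24 → Y
  i= 9: E-M = 18 → S
  i=10: S-J =  9 → J
  i=11: V-K = 11 → L
  i=12: Q-R = 25 → Z
  i=13: L-K =  1 → B
  i=14: E-M = 18 → S
  i=15: U-O =  6 → G
  i=16: M-O = 24 → Y
  i=17: I-Q = 18 → S
  i=18: D-U =  9 → J
  i=19: D-S = 11 → L
  i=20: X-Y = 25 → Z
  i=21: H-G =  1 → B
  i=22: H-P = 18 → S
  i=23: C-W =  6 → G
  i=24: S-U = 24 → Y
  i=25: J-R = 18 → S
  i=26: C-T =  9 → J
  i=27: E-T = 11 → L
  i=28: B-C = 25 → Z
  i=29: W-V =  1 → B
  i=30: R-Z = 18 → S
  i=31: C-W =  6 → G
  i=32: G-I = 24 → Y
  i=33: O-W = 18 → S
  i=34: V-M =  9 → J
  i=35: H-W = 11 → L
  i=36: T-U = 25 → Z
  i=37: V-U =  1 → B
  i=38: Z-H = 18 → S
  i=39: W-Q =  6 → G
  i=40: M-O = 24 → Y
  i=41: B-J = 18 → S
  i=42: H-Y =  9 → J
  i=43: N-C = 11 → L
  i=44: Y-Z = 25 → Z
  i=45: Q-P =  1 → B
  shifts repeat with period 8: YSJLZBSG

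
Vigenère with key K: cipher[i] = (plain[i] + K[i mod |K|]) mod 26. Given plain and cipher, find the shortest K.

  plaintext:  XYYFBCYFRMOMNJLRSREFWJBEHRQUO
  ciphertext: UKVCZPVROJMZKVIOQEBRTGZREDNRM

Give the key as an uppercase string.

XMXXYN

  i= 0: U-X = 23 → X
  i= 1: K-Y = 12 → M
  i= 2: V-Y = 23 → X
  i= 3: C-F = 23 → X
  i= 4: Z-B = 24 → Y
  i= 5: P-C = 13 → N
  i= 6: V-Y = 23 → X
  i= 7: R-F = 12 → M
  i= 8: O-R = 23 → X
  i= 9: J-M = 23 → X
  i=10: M-O = 24 → Y
  i=11: Z-M = 13 → N
  i=12: K-N = 23 → X
  i=13: V-J = 12 → M
  i=14: I-L = 23 → X
  i=15: O-R = 23 → X
  i=16: Q-S = 24 → Y
  i=17: E-R = 13 → N
  i=18: B-E = 23 → X
  i=19: R-F = 12 → M
  i=20: T-W = 23 → X
  i=21: G-J = 23 → X
  i=22: Z-B = 24 → Y
  i=23: R-E = 13 → N
  i=24: E-H = 23 → X
  i=25: D-R = 12 → M
  i=26: N-Q = 23 → X
  i=27: R-U = 23 → X
  i=28: M-O = 24 → Y
  shifts repeat with period 6: XMXXYN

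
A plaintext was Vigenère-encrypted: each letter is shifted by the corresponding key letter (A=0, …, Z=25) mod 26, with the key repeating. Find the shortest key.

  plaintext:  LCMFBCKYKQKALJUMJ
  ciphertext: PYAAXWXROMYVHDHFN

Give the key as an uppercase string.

  i= 0: P-L =  4 → E
  i= 1: Y-C = 22 → W
  i= 2: A-M = 14 → O
  i= 3: A-F = 21 → V
  i= 4: X-B = 22 → W
  i= 5: W-C = 20 → U
  i= 6: X-K = 13 → N
  i= 7: R-Y = 19 → T
  i= 8: O-K =  4 → E
  i= 9: M-Q = 22 → W
  i=10: Y-K = 14 → O
  i=11: V-A = 21 → V
  i=12: H-L = 22 → W
  i=13: D-J = 20 → U
  i=14: H-U = 13 → N
  i=15: F-M = 19 → T
  i=16: N-J =  4 → E
  shifts repeat with period 8: EWOVWUNT

EWOVWUNT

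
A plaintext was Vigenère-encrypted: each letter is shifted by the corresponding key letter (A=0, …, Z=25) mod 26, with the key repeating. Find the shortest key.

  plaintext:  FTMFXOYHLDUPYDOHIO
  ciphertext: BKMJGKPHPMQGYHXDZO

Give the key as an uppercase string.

WRAEJ

  i= 0: B-F = 22 → W
  i= 1: K-T = 17 → R
  i= 2: M-M =  0 → A
  i= 3: J-F =  4 → E
  i= 4: G-X =  9 → J
  i= 5: K-O = 22 → W
  i= 6: P-Y = 17 → R
  i= 7: H-H =  0 → A
  i= 8: P-L =  4 → E
  i= 9: M-D =  9 → J
  i=10: Q-U = 22 → W
  i=11: G-P = 17 → R
  i=12: Y-Y =  0 → A
  i=13: H-D =  4 → E
  i=14: X-O =  9 → J
  i=15: D-H = 22 → W
  i=16: Z-I = 17 → R
  i=17: O-O =  0 → A
  shifts repeat with period 5: WRAEJ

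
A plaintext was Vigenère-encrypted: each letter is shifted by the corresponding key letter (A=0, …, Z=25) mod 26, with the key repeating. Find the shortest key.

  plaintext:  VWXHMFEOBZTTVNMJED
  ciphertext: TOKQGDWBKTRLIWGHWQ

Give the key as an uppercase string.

YSNJU

  i= 0: T-V = 24 → Y
  i= 1: O-W = 18 → S
  i= 2: K-X = 13 → N
  i= 3: Q-H =  9 → J
  i= 4: G-M = 20 → U
  i= 5: D-F = 24 → Y
  i= 6: W-E = 18 → S
  i= 7: B-O = 13 → N
  i= 8: K-B =  9 → J
  i= 9: T-Z = 20 → U
  i=10: R-T = 24 → Y
  i=11: L-T = 18 → S
  i=12: I-V = 13 → N
  i=13: W-N =  9 → J
  i=14: G-M = 20 → U
  i=15: H-J = 24 → Y
  i=16: W-E = 18 → S
  i=17: Q-D = 13 → N
  shifts repeat with period 5: YSNJU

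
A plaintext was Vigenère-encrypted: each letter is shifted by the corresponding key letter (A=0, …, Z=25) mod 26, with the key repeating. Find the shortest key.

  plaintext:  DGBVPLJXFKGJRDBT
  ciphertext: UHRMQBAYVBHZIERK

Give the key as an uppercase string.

  i= 0: U-D = 17 → R
  i= 1: H-G =  1 → B
  i= 2: R-B = 16 → Q
  i= 3: M-V = 17 → R
  i= 4: Q-P =  1 → B
  i= 5: B-L = 16 → Q
  i= 6: A-J = 17 → R
  i= 7: Y-X =  1 → B
  i= 8: V-F = 16 → Q
  i= 9: B-K = 17 → R
  i=10: H-G =  1 → B
  i=11: Z-J = 16 → Q
  i=12: I-R = 17 → R
  i=13: E-D =  1 → B
  i=14: R-B = 16 → Q
  i=15: K-T = 17 → R
  shifts repeat with period 3: RBQ

RBQ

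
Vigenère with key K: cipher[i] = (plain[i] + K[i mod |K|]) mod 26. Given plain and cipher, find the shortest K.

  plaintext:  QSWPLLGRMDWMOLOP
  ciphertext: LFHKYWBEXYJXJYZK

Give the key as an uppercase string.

VNL

  i= 0: L-Q = 21 → V
  i= 1: F-S = 13 → N
  i= 2: H-W = 11 → L
  i= 3: K-P = 21 → V
  i= 4: Y-L = 13 → N
  i= 5: W-L = 11 → L
  i= 6: B-G = 21 → V
  i= 7: E-R = 13 → N
  i= 8: X-M = 11 → L
  i= 9: Y-D = 21 → V
  i=10: J-W = 13 → N
  i=11: X-M = 11 → L
  i=12: J-O = 21 → V
  i=13: Y-L = 13 → N
  i=14: Z-O = 11 → L
  i=15: K-P = 21 → V
  shifts repeat with period 3: VNL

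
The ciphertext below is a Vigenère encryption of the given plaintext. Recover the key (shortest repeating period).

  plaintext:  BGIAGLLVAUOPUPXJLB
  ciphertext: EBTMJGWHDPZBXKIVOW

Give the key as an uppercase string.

  i= 0: E-B =  3 → D
  i= 1: B-G = 21 → V
  i= 2: T-I = 11 → L
  i= 3: M-A = 12 → M
  i= 4: J-G =  3 → D
  i= 5: G-L = 21 → V
  i= 6: W-L = 11 → L
  i= 7: H-V = 12 → M
  i= 8: D-A =  3 → D
  i= 9: P-U = 21 → V
  i=10: Z-O = 11 → L
  i=11: B-P = 12 → M
  i=12: X-U =  3 → D
  i=13: K-P = 21 → V
  i=14: I-X = 11 → L
  i=15: V-J = 12 → M
  i=16: O-L =  3 → D
  i=17: W-B = 21 → V
  shifts repeat with period 4: DVLM

DVLM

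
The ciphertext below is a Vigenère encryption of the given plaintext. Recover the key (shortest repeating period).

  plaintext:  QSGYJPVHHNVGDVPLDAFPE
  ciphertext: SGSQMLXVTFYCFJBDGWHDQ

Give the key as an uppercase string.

  i= 0: S-Q =  2 → C
  i= 1: G-S = 14 → O
  i= 2: S-G = 12 → M
  i= 3: Q-Y = 18 → S
  i= 4: M-J =  3 → D
  i= 5: L-P = 22 → W
  i= 6: X-V =  2 → C
  i= 7: V-H = 14 → O
  i= 8: T-H = 12 → M
  i= 9: F-N = 18 → S
  i=10: Y-V =  3 → D
  i=11: C-G = 22 → W
  i=12: F-D =  2 → C
  i=13: J-V = 14 → O
  i=14: B-P = 12 → M
  i=15: D-L = 18 → S
  i=16: G-D =  3 → D
  i=17: W-A = 22 → W
  i=18: H-F =  2 → C
  i=19: D-P = 14 → O
  i=20: Q-E = 12 → M
  shifts repeat with period 6: COMSDW

COMSDW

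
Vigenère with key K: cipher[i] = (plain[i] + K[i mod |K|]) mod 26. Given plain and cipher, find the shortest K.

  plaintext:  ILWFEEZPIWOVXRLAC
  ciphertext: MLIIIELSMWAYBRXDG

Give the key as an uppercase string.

EAMD

  i= 0: M-I =  4 → E
  i= 1: L-L =  0 → A
  i= 2: I-W = 12 → M
  i= 3: I-F =  3 → D
  i= 4: I-E =  4 → E
  i= 5: E-E =  0 → A
  i= 6: L-Z = 12 → M
  i= 7: S-P =  3 → D
  i= 8: M-I =  4 → E
  i= 9: W-W =  0 → A
  i=10: A-O = 12 → M
  i=11: Y-V =  3 → D
  i=12: B-X =  4 → E
  i=13: R-R =  0 → A
  i=14: X-L = 12 → M
  i=15: D-A =  3 → D
  i=16: G-C =  4 → E
  shifts repeat with period 4: EAMD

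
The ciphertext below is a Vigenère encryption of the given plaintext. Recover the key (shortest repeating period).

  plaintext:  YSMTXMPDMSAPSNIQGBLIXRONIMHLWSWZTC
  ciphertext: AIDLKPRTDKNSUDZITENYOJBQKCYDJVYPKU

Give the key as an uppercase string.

CQRSND

  i= 0: A-Y =  2 → C
  i= 1: I-S = 16 → Q
  i= 2: D-M = 17 → R
  i= 3: L-T = 18 → S
  i= 4: K-X = 13 → N
  i= 5: P-M =  3 → D
  i= 6: R-P =  2 → C
  i= 7: T-D = 16 → Q
  i= 8: D-M = 17 → R
  i= 9: K-S = 18 → S
  i=10: N-A = 13 → N
  i=11: S-P =  3 → D
  i=12: U-S =  2 → C
  i=13: D-N = 16 → Q
  i=14: Z-I = 17 → R
  i=15: I-Q = 18 → S
  i=16: T-G = 13 → N
  i=17: E-B =  3 → D
  i=18: N-L =  2 → C
  i=19: Y-I = 16 → Q
  i=20: O-X = 17 → R
  i=21: J-R = 18 → S
  i=22: B-O = 13 → N
  i=23: Q-N =  3 → D
  i=24: K-I =  2 → C
  i=25: C-M = 16 → Q
  i=26: Y-H = 17 → R
  i=27: D-L = 18 → S
  i=28: J-W = 13 → N
  i=29: V-S =  3 → D
  i=30: Y-W =  2 → C
  i=31: P-Z = 16 → Q
  i=32: K-T = 17 → R
  i=33: U-C = 18 → S
  shifts repeat with period 6: CQRSND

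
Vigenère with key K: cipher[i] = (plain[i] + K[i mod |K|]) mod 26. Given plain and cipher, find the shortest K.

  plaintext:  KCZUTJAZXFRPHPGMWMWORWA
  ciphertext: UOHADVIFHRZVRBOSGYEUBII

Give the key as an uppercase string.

  i= 0: U-K = 10 → K
  i= 1: O-C = 12 → M
  i= 2: H-Z =  8 → I
  i= 3: A-U =  6 → G
  i= 4: D-T = 10 → K
  i= 5: V-J = 12 → M
  i= 6: I-A =  8 → I
  i= 7: F-Z =  6 → G
  i= 8: H-X = 10 → K
  i= 9: R-F = 12 → M
  i=10: Z-R =  8 → I
  i=11: V-P =  6 → G
  i=12: R-H = 10 → K
  i=13: B-P = 12 → M
  i=14: O-G =  8 → I
  i=15: S-M =  6 → G
  i=16: G-W = 10 → K
  i=17: Y-M = 12 → M
  i=18: E-W =  8 → I
  i=19: U-O =  6 → G
  i=20: B-R = 10 → K
  i=21: I-W = 12 → M
  i=22: I-A =  8 → I
  shifts repeat with period 4: KMIG

KMIG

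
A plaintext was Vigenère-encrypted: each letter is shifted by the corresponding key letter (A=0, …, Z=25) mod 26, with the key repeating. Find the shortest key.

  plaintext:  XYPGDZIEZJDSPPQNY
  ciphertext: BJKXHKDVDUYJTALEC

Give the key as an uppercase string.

  i= 0: B-X =  4 → E
  i= 1: J-Y = 11 → L
  i= 2: K-P = 21 → V
  i= 3: X-G = 17 → R
  i= 4: H-D =  4 → E
  i= 5: K-Z = 11 → L
  i= 6: D-I = 21 → V
  i= 7: V-E = 17 → R
  i= 8: D-Z =  4 → E
  i= 9: U-J = 11 → L
  i=10: Y-D = 21 → V
  i=11: J-S = 17 → R
  i=12: T-P =  4 → E
  i=13: A-P = 11 → L
  i=14: L-Q = 21 → V
  i=15: E-N = 17 → R
  i=16: C-Y =  4 → E
  shifts repeat with period 4: ELVR

ELVR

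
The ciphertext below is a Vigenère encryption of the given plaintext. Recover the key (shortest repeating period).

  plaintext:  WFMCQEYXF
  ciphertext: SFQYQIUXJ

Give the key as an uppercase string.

  i= 0: S-W = 22 → W
  i= 1: F-F =  0 → A
  i= 2: Q-M =  4 → E
  i= 3: Y-C = 22 → W
  i= 4: Q-Q =  0 → A
  i= 5: I-E =  4 → E
  i= 6: U-Y = 22 → W
  i= 7: X-X =  0 → A
  i= 8: J-F =  4 → E
  shifts repeat with period 3: WAE

WAE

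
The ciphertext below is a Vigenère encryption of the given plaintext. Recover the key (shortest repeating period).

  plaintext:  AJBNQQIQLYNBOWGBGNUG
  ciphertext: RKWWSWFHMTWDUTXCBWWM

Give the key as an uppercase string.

RBVJCGX

  i= 0: R-A = 17 → R
  i= 1: K-J =  1 → B
  i= 2: W-B = 21 → V
  i= 3: W-N =  9 → J
  i= 4: S-Q =  2 → C
  i= 5: W-Q =  6 → G
  i= 6: F-I = 23 → X
  i= 7: H-Q = 17 → R
  i= 8: M-L =  1 → B
  i= 9: T-Y = 21 → V
  i=10: W-N =  9 → J
  i=11: D-B =  2 → C
  i=12: U-O =  6 → G
  i=13: T-W = 23 → X
  i=14: X-G = 17 → R
  i=15: C-B =  1 → B
  i=16: B-G = 21 → V
  i=17: W-N =  9 → J
  i=18: W-U =  2 → C
  i=19: M-G =  6 → G
  shifts repeat with period 7: RBVJCGX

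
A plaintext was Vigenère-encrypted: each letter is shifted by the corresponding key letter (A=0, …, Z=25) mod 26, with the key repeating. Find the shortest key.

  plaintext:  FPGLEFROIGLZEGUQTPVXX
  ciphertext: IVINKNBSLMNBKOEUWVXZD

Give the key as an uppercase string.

DGCCGIKE

  i= 0: I-F =  3 → D
  i= 1: V-P =  6 → G
  i= 2: I-G =  2 → C
  i= 3: N-L =  2 → C
  i= 4: K-E =  6 → G
  i= 5: N-F =  8 → I
  i= 6: B-R = 10 → K
  i= 7: S-O =  4 → E
  i= 8: L-I =  3 → D
  i= 9: M-G =  6 → G
  i=10: N-L =  2 → C
  i=11: B-Z =  2 → C
  i=12: K-E =  6 → G
  i=13: O-G =  8 → I
  i=14: E-U = 10 → K
  i=15: U-Q =  4 → E
  i=16: W-T =  3 → D
  i=17: V-P =  6 → G
  i=18: X-V =  2 → C
  i=19: Z-X =  2 → C
  i=20: D-X =  6 → G
  shifts repeat with period 8: DGCCGIKE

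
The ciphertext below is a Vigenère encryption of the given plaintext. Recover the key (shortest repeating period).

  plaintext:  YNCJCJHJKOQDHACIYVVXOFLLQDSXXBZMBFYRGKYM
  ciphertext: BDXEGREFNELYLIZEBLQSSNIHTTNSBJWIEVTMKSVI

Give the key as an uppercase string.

DQVVEIXW

  i= 0: B-Y =  3 → D
  i= 1: D-N = 16 → Q
  i= 2: X-C = 21 → V
  i= 3: E-J = 21 → V
  i= 4: G-C =  4 → E
  i= 5: R-J =  8 → I
  i= 6: E-H = 23 → X
  i= 7: F-J = 22 → W
  i= 8: N-K =  3 → D
  i= 9: E-O = 16 → Q
  i=10: L-Q = 21 → V
  i=11: Y-D = 21 → V
  i=12: L-H =  4 → E
  i=13: I-A =  8 → I
  i=14: Z-C = 23 → X
  i=15: E-I = 22 → W
  i=16: B-Y =  3 → D
  i=17: L-V = 16 → Q
  i=18: Q-V = 21 → V
  i=19: S-X = 21 → V
  i=20: S-O =  4 → E
  i=21: N-F =  8 → I
  i=22: I-L = 23 → X
  i=23: H-L = 22 → W
  i=24: T-Q =  3 → D
  i=25: T-D = 16 → Q
  i=26: N-S = 21 → V
  i=27: S-X = 21 → V
  i=28: B-X =  4 → E
  i=29: J-B =  8 → I
  i=30: W-Z = 23 → X
  i=31: I-M = 22 → W
  i=32: E-B =  3 → D
  i=33: V-F = 16 → Q
  i=34: T-Y = 21 → V
  i=35: M-R = 21 → V
  i=36: K-G =  4 → E
  i=37: S-K =  8 → I
  i=38: V-Y = 23 → X
  i=39: I-M = 22 → W
  shifts repeat with period 8: DQVVEIXW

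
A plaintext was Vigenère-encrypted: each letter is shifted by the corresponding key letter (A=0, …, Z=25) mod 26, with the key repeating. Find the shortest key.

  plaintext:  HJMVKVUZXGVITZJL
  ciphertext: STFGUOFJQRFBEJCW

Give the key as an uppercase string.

LKT

  i= 0: S-H = 11 → L
  i= 1: T-J = 10 → K
  i= 2: F-M = 19 → T
  i= 3: G-V = 11 → L
  i= 4: U-K = 10 → K
  i= 5: O-V = 19 → T
  i= 6: F-U = 11 → L
  i= 7: J-Z = 10 → K
  i= 8: Q-X = 19 → T
  i= 9: R-G = 11 → L
  i=10: F-V = 10 → K
  i=11: B-I = 19 → T
  i=12: E-T = 11 → L
  i=13: J-Z = 10 → K
  i=14: C-J = 19 → T
  i=15: W-L = 11 → L
  shifts repeat with period 3: LKT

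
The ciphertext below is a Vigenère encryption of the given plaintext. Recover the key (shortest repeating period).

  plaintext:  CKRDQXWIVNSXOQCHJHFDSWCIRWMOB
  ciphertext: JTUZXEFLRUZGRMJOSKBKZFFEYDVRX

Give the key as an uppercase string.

  i= 0: J-C =  7 → H
  i= 1: T-K =  9 → J
  i= 2: U-R =  3 → D
  i= 3: Z-D = 22 → W
  i= 4: X-Q =  7 → H
  i= 5: E-X =  7 → H
  i= 6: F-W =  9 → J
  i= 7: L-I =  3 → D
  i= 8: R-V = 22 → W
  i= 9: U-N =  7 → H
  i=10: Z-S =  7 → H
  i=11: G-X =  9 → J
  i=12: R-O =  3 → D
  i=13: M-Q = 22 → W
  i=14: J-C =  7 → H
  i=15: O-H =  7 → H
  i=16: S-J =  9 → J
  i=17: K-H =  3 → D
  i=18: B-F = 22 → W
  i=19: K-D =  7 → H
  i=20: Z-S =  7 → H
  i=21: F-W =  9 → J
  i=22: F-C =  3 → D
  i=23: E-I = 22 → W
  i=24: Y-R =  7 → H
  i=25: D-W =  7 → H
  i=26: V-M =  9 → J
  i=27: R-O =  3 → D
  i=28: X-B = 22 → W
  shifts repeat with period 5: HJDWH

HJDWH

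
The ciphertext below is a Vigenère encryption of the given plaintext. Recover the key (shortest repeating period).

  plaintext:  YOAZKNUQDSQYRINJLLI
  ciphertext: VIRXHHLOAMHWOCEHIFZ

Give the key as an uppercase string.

XURY

  i= 0: V-Y = 23 → X
  i= 1: I-O = 20 → U
  i= 2: R-A = 17 → R
  i= 3: X-Z = 24 → Y
  i= 4: H-K = 23 → X
  i= 5: H-N = 20 → U
  i= 6: L-U = 17 → R
  i= 7: O-Q = 24 → Y
  i= 8: A-D = 23 → X
  i= 9: M-S = 20 → U
  i=10: H-Q = 17 → R
  i=11: W-Y = 24 → Y
  i=12: O-R = 23 → X
  i=13: C-I = 20 → U
  i=14: E-N = 17 → R
  i=15: H-J = 24 → Y
  i=16: I-L = 23 → X
  i=17: F-L = 20 → U
  i=18: Z-I = 17 → R
  shifts repeat with period 4: XURY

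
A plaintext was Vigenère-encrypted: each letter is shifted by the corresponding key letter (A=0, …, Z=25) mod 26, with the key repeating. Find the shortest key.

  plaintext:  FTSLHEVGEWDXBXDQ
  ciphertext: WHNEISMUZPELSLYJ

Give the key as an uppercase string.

ROVTBO

  i= 0: W-F = 17 → R
  i= 1: H-T = 14 → O
  i= 2: N-S = 21 → V
  i= 3: E-L = 19 → T
  i= 4: I-H =  1 → B
  i= 5: S-E = 14 → O
  i= 6: M-V = 17 → R
  i= 7: U-G = 14 → O
  i= 8: Z-E = 21 → V
  i= 9: P-W = 19 → T
  i=10: E-D =  1 → B
  i=11: L-X = 14 → O
  i=12: S-B = 17 → R
  i=13: L-X = 14 → O
  i=14: Y-D = 21 → V
  i=15: J-Q = 19 → T
  shifts repeat with period 6: ROVTBO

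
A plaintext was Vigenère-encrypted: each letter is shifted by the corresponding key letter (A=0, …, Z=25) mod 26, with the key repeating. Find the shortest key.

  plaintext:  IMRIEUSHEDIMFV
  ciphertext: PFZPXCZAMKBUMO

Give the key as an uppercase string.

HTI

  i= 0: P-I =  7 → H
  i= 1: F-M = 19 → T
  i= 2: Z-R =  8 → I
  i= 3: P-I =  7 → H
  i= 4: X-E = 19 → T
  i= 5: C-U =  8 → I
  i= 6: Z-S =  7 → H
  i= 7: A-H = 19 → T
  i= 8: M-E =  8 → I
  i= 9: K-D =  7 → H
  i=10: B-I = 19 → T
  i=11: U-M =  8 → I
  i=12: M-F =  7 → H
  i=13: O-V = 19 → T
  shifts repeat with period 3: HTI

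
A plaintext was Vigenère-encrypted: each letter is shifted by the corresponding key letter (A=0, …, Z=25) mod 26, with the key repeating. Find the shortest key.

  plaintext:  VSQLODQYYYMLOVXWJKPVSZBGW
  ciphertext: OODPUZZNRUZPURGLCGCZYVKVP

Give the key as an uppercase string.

  i= 0: O-V = 19 → T
  i= 1: O-S = 22 → W
  i= 2: D-Q = 13 → N
  i= 3: P-L =  4 → E
  i= 4: U-O =  6 → G
  i= 5: Z-D = 22 → W
  i= 6: Z-Q =  9 → J
  i= 7: N-Y = 15 → P
  i= 8: R-Y = 19 → T
  i= 9: U-Y = 22 → W
  i=10: Z-M = 13 → N
  i=11: P-L =  4 → E
  i=12: U-O =  6 → G
  i=13: R-V = 22 → W
  i=14: G-X =  9 → J
  i=15: L-W = 15 → P
  i=16: C-J = 19 → T
  i=17: G-K = 22 → W
  i=18: C-P = 13 → N
  i=19: Z-V =  4 → E
  i=20: Y-S =  6 → G
  i=21: V-Z = 22 → W
  i=22: K-B =  9 → J
  i=23: V-G = 15 → P
  i=24: P-W = 19 → T
  shifts repeat with period 8: TWNEGWJP

TWNEGWJP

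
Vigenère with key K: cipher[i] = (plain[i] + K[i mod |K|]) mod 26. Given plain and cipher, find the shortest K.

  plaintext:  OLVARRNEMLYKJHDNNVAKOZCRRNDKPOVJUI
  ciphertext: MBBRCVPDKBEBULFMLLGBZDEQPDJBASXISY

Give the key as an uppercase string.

YQGRLECZ

  i= 0: M-O = 24 → Y
  i= 1: B-L = 16 → Q
  i= 2: B-V =  6 → G
  i= 3: R-A = 17 → R
  i= 4: C-R = 11 → L
  i= 5: V-R =  4 → E
  i= 6: P-N =  2 → C
  i= 7: D-E = 25 → Z
  i= 8: K-M = 24 → Y
  i= 9: B-L = 16 → Q
  i=10: E-Y =  6 → G
  i=11: B-K = 17 → R
  i=12: U-J = 11 → L
  i=13: L-H =  4 → E
  i=14: F-D =  2 → C
  i=15: M-N = 25 → Z
  i=16: L-N = 24 → Y
  i=17: L-V = 16 → Q
  i=18: G-A =  6 → G
  i=19: B-K = 17 → R
  i=20: Z-O = 11 → L
  i=21: D-Z =  4 → E
  i=22: E-C =  2 → C
  i=23: Q-R = 25 → Z
  i=24: P-R = 24 → Y
  i=25: D-N = 16 → Q
  i=26: J-D =  6 → G
  i=27: B-K = 17 → R
  i=28: A-P = 11 → L
  i=29: S-O =  4 → E
  i=30: X-V =  2 → C
  i=31: I-J = 25 → Z
  i=32: S-U = 24 → Y
  i=33: Y-I = 16 → Q
  shifts repeat with period 8: YQGRLECZ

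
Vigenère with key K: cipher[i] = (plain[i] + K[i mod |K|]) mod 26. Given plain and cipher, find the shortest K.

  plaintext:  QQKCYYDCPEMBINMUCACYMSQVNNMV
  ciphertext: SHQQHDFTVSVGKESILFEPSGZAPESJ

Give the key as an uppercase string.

  i= 0: S-Q =  2 → C
  i= 1: H-Q = 17 → R
  i= 2: Q-K =  6 → G
  i= 3: Q-C = 14 → O
  i= 4: H-Y =  9 → J
  i= 5: D-Y =  5 → F
  i= 6: F-D =  2 → C
  i= 7: T-C = 17 → R
  i= 8: V-P =  6 → G
  i= 9: S-E = 14 → O
  i=10: V-M =  9 → J
  i=11: G-B =  5 → F
  i=12: K-I =  2 → C
  i=13: E-N = 17 → R
  i=14: S-M =  6 → G
  i=15: I-U = 14 → O
  i=16: L-C =  9 → J
  i=17: F-A =  5 → F
  i=18: E-C =  2 → C
  i=19: P-Y = 17 → R
  i=20: S-M =  6 → G
  i=21: G-S = 14 → O
  i=22: Z-Q =  9 → J
  i=23: A-V =  5 → F
  i=24: P-N =  2 → C
  i=25: E-N = 17 → R
  i=26: S-M =  6 → G
  i=27: J-V = 14 → O
  shifts repeat with period 6: CRGOJF

CRGOJF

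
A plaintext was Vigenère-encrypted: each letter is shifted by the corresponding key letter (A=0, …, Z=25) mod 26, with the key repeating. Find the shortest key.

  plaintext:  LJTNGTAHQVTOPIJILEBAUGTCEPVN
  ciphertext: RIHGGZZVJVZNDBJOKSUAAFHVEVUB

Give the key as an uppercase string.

  i= 0: R-L =  6 → G
  i= 1: I-J = 25 → Z
  i= 2: H-T = 14 → O
  i= 3: G-N = 19 → T
  i= 4: G-G =  0 → A
  i= 5: Z-T =  6 → G
  i= 6: Z-A = 25 → Z
  i= 7: V-H = 14 → O
  i= 8: J-Q = 19 → T
  i= 9: V-V =  0 → A
  i=10: Z-T =  6 → G
  i=11: N-O = 25 → Z
  i=12: D-P = 14 → O
  i=13: B-I = 19 → T
  i=14: J-J =  0 → A
  i=15: O-I =  6 → G
  i=16: K-L = 25 → Z
  i=17: S-E = 14 → O
  i=18: U-B = 19 → T
  i=19: A-A =  0 → A
  i=20: A-U =  6 → G
  i=21: F-G = 25 → Z
  i=22: H-T = 14 → O
  i=23: V-C = 19 → T
  i=24: E-E =  0 → A
  i=25: V-P =  6 → G
  i=26: U-V = 25 → Z
  i=27: B-N = 14 → O
  shifts repeat with period 5: GZOTA

GZOTA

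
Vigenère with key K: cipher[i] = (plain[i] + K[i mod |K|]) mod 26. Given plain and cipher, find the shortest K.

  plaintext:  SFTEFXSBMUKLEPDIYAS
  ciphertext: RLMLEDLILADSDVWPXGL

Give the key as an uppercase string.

ZGTH

  i= 0: R-S = 25 → Z
  i= 1: L-F =  6 → G
  i= 2: M-T = 19 → T
  i= 3: L-E =  7 → H
  i= 4: E-F = 25 → Z
  i= 5: D-X =  6 → G
  i= 6: L-S = 19 → T
  i= 7: I-B =  7 → H
  i= 8: L-M = 25 → Z
  i= 9: A-U =  6 → G
  i=10: D-K = 19 → T
  i=11: S-L =  7 → H
  i=12: D-E = 25 → Z
  i=13: V-P =  6 → G
  i=14: W-D = 19 → T
  i=15: P-I =  7 → H
  i=16: X-Y = 25 → Z
  i=17: G-A =  6 → G
  i=18: L-S = 19 → T
  shifts repeat with period 4: ZGTH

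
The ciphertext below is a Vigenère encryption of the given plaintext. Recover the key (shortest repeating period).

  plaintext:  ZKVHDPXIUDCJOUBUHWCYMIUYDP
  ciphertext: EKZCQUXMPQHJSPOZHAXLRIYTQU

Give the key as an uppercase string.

  i= 0: E-Z =  5 → F
  i= 1: K-K =  0 → A
  i= 2: Z-V =  4 → E
  i= 3: C-H = 21 → V
  i= 4: Q-D = 13 → N
  i= 5: U-P =  5 → F
  i= 6: X-X =  0 → A
  i= 7: M-I =  4 → E
  i= 8: P-U = 21 → V
  i= 9: Q-D = 13 → N
  i=10: H-C =  5 → F
  i=11: J-J =  0 → A
  i=12: S-O =  4 → E
  i=13: P-U = 21 → V
  i=14: O-B = 13 → N
  i=15: Z-U =  5 → F
  i=16: H-H =  0 → A
  i=17: A-W =  4 → E
  i=18: X-C = 21 → V
  i=19: L-Y = 13 → N
  i=20: R-M =  5 → F
  i=21: I-I =  0 → A
  i=22: Y-U =  4 → E
  i=23: T-Y = 21 → V
  i=24: Q-D = 13 → N
  i=25: U-P =  5 → F
  shifts repeat with period 5: FAEVN

FAEVN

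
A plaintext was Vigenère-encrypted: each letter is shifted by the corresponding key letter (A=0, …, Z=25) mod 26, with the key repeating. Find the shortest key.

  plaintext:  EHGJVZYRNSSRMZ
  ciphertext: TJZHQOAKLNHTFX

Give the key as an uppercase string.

PCTYV

  i= 0: T-E = 15 → P
  i= 1: J-H =  2 → C
  i= 2: Z-G = 19 → T
  i= 3: H-J = 24 → Y
  i= 4: Q-V = 21 → V
  i= 5: O-Z = 15 → P
  i= 6: A-Y =  2 → C
  i= 7: K-R = 19 → T
  i= 8: L-N = 24 → Y
  i= 9: N-S = 21 → V
  i=10: H-S = 15 → P
  i=11: T-R =  2 → C
  i=12: F-M = 19 → T
  i=13: X-Z = 24 → Y
  shifts repeat with period 5: PCTYV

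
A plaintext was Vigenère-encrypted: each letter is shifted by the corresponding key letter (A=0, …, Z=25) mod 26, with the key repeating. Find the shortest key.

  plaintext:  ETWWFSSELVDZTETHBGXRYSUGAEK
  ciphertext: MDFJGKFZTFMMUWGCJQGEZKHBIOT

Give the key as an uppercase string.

IKJNBSNV

  i= 0: M-E =  8 → I
  i= 1: D-T = 10 → K
  i= 2: F-W =  9 → J
  i= 3: J-W = 13 → N
  i= 4: G-F =  1 → B
  i= 5: K-S = 18 → S
  i= 6: F-S = 13 → N
  i= 7: Z-E = 21 → V
  i= 8: T-L =  8 → I
  i= 9: F-V = 10 → K
  i=10: M-D =  9 → J
  i=11: M-Z = 13 → N
  i=12: U-T =  1 → B
  i=13: W-E = 18 → S
  i=14: G-T = 13 → N
  i=15: C-H = 21 → V
  i=16: J-B =  8 → I
  i=17: Q-G = 10 → K
  i=18: G-X =  9 → J
  i=19: E-R = 13 → N
  i=20: Z-Y =  1 → B
  i=21: K-S = 18 → S
  i=22: H-U = 13 → N
  i=23: B-G = 21 → V
  i=24: I-A =  8 → I
  i=25: O-E = 10 → K
  i=26: T-K =  9 → J
  shifts repeat with period 8: IKJNBSNV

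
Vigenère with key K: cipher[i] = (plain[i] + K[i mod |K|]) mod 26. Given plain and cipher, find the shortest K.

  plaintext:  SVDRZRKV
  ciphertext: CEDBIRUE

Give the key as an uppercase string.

KJA

  i= 0: C-S = 10 → K
  i= 1: E-V =  9 → J
  i= 2: D-D =  0 → A
  i= 3: B-R = 10 → K
  i= 4: I-Z =  9 → J
  i= 5: R-R =  0 → A
  i= 6: U-K = 10 → K
  i= 7: E-V =  9 → J
  shifts repeat with period 3: KJA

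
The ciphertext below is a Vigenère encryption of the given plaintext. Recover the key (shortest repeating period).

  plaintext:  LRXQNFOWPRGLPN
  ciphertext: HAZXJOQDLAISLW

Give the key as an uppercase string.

WJCH

  i= 0: H-L = 22 → W
  i= 1: A-R =  9 → J
  i= 2: Z-X =  2 → C
  i= 3: X-Q =  7 → H
  i= 4: J-N = 22 → W
  i= 5: O-F =  9 → J
  i= 6: Q-O =  2 → C
  i= 7: D-W =  7 → H
  i= 8: L-P = 22 → W
  i= 9: A-R =  9 → J
  i=10: I-G =  2 → C
  i=11: S-L =  7 → H
  i=12: L-P = 22 → W
  i=13: W-N =  9 → J
  shifts repeat with period 4: WJCH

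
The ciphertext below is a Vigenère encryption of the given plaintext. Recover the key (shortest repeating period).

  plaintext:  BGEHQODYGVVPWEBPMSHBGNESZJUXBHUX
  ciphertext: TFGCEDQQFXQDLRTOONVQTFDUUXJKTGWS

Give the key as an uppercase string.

  i= 0: T-B = 18 → S
  i= 1: F-G = 25 → Z
  i= 2: G-E =  2 → C
  i= 3: C-H = 21 → V
  i= 4: E-Q = 14 → O
  i= 5: D-O = 15 → P
  i= 6: Q-D = 13 → N
  i= 7: Q-Y = 18 → S
  i= 8: F-G = 25 → Z
  i= 9: X-V =  2 → C
  i=10: Q-V = 21 → V
  i=11: D-P = 14 → O
  i=12: L-W = 15 → P
  i=13: R-E = 13 → N
  i=14: T-B = 18 → S
  i=15: O-P = 25 → Z
  i=16: O-M =  2 → C
  i=17: N-S = 21 → V
  i=18: V-H = 14 → O
  i=19: Q-B = 15 → P
  i=20: T-G = 13 → N
  i=21: F-N = 18 → S
  i=22: D-E = 25 → Z
  i=23: U-S =  2 → C
  i=24: U-Z = 21 → V
  i=25: X-J = 14 → O
  i=26: J-U = 15 → P
  i=27: K-X = 13 → N
  i=28: T-B = 18 → S
  i=29: G-H = 25 → Z
  i=30: W-U =  2 → C
  i=31: S-X = 21 → V
  shifts repeat with period 7: SZCVOPN

SZCVOPN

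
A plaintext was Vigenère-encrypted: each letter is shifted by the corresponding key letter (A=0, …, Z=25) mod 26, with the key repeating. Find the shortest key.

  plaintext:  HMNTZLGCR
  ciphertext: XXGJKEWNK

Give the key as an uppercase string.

  i= 0: X-H = 16 → Q
  i= 1: X-M = 11 → L
  i= 2: G-N = 19 → T
  i= 3: J-T = 16 → Q
  i= 4: K-Z = 11 → L
  i= 5: E-L = 19 → T
  i= 6: W-G = 16 → Q
  i= 7: N-C = 11 → L
  i= 8: K-R = 19 → T
  shifts repeat with period 3: QLT

QLT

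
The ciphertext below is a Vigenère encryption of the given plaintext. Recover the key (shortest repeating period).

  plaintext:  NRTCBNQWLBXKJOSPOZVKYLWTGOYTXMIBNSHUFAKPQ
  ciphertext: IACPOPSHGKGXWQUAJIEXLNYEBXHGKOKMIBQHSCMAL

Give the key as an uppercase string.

  i= 0: I-N = 21 → V
  i= 1: A-R =  9 → J
  i= 2: C-T =  9 → J
  i= 3: P-C = 13 → N
  i= 4: O-B = 13 → N
  i= 5: P-N =  2 → C
  i= 6: S-Q =  2 → C
  i= 7: H-W = 11 → L
  i= 8: G-L = 21 → V
  i= 9: K-B =  9 → J
  i=10: G-X =  9 → J
  i=11: X-K = 13 → N
  i=12: W-J = 13 → N
  i=13: Q-O =  2 → C
  i=14: U-S =  2 → C
  i=15: A-P = 11 → L
  i=16: J-O = 21 → V
  i=17: I-Z =  9 → J
  i=18: E-V =  9 → J
  i=19: X-K = 13 → N
  i=20: L-Y = 13 → N
  i=21: N-L =  2 → C
  i=22: Y-W =  2 → C
  i=23: E-T = 11 → L
  i=24: B-G = 21 → V
  i=25: X-O =  9 → J
  i=26: H-Y =  9 → J
  i=27: G-T = 13 → N
  i=28: K-X = 13 → N
  i=29: O-M =  2 → C
  i=30: K-I =  2 → C
  i=31: M-B = 11 → L
  i=32: I-N = 21 → V
  i=33: B-S =  9 → J
  i=34: Q-H =  9 → J
  i=35: H-U = 13 → N
  i=36: S-F = 13 → N
  i=37: C-A =  2 → C
  i=38: M-K =  2 → C
  i=39: A-P = 11 → L
  i=40: L-Q = 21 → V
  shifts repeat with period 8: VJJNNCCL

VJJNNCCL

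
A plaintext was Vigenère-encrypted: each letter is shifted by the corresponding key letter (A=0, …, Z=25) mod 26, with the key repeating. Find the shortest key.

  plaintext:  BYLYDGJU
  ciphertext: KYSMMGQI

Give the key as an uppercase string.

JAHO

  i= 0: K-B =  9 → J
  i= 1: Y-Y =  0 → A
  i= 2: S-L =  7 → H
  i= 3: M-Y = 14 → O
  i= 4: M-D =  9 → J
  i= 5: G-G =  0 → A
  i= 6: Q-J =  7 → H
  i= 7: I-U = 14 → O
  shifts repeat with period 4: JAHO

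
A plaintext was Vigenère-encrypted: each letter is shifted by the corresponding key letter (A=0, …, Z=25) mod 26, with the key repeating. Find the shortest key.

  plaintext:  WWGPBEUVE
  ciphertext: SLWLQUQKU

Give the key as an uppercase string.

WPQ

  i= 0: S-W = 22 → W
  i= 1: L-W = 15 → P
  i= 2: W-G = 16 → Q
  i= 3: L-P = 22 → W
  i= 4: Q-B = 15 → P
  i= 5: U-E = 16 → Q
  i= 6: Q-U = 22 → W
  i= 7: K-V = 15 → P
  i= 8: U-E = 16 → Q
  shifts repeat with period 3: WPQ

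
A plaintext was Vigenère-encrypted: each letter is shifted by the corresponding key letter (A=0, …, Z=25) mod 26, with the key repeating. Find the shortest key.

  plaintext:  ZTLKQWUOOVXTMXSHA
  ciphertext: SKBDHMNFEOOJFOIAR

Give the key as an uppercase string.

TRQ

  i= 0: S-Z = 19 → T
  i= 1: K-T = 17 → R
  i= 2: B-L = 16 → Q
  i= 3: D-K = 19 → T
  i= 4: H-Q = 17 → R
  i= 5: M-W = 16 → Q
  i= 6: N-U = 19 → T
  i= 7: F-O = 17 → R
  i= 8: E-O = 16 → Q
  i= 9: O-V = 19 → T
  i=10: O-X = 17 → R
  i=11: J-T = 16 → Q
  i=12: F-M = 19 → T
  i=13: O-X = 17 → R
  i=14: I-S = 16 → Q
  i=15: A-H = 19 → T
  i=16: R-A = 17 → R
  shifts repeat with period 3: TRQ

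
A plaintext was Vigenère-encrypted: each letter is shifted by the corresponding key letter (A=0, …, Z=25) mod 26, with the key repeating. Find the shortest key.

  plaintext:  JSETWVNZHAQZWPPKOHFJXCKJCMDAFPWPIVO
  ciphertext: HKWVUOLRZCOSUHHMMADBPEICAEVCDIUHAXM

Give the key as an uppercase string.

YSSCYT

  i= 0: H-J = 24 → Y
  i= 1: K-S = 18 → S
  i= 2: W-E = 18 → S
  i= 3: V-T =  2 → C
  i= 4: U-W = 24 → Y
  i= 5: O-V = 19 → T
  i= 6: L-N = 24 → Y
  i= 7: R-Z = 18 → S
  i= 8: Z-H = 18 → S
  i= 9: C-A =  2 → C
  i=10: O-Q = 24 → Y
  i=11: S-Z = 19 → T
  i=12: U-W = 24 → Y
  i=13: H-P = 18 → S
  i=14: H-P = 18 → S
  i=15: M-K =  2 → C
  i=16: M-O = 24 → Y
  i=17: A-H = 19 → T
  i=18: D-F = 24 → Y
  i=19: B-J = 18 → S
  i=20: P-X = 18 → S
  i=21: E-C =  2 → C
  i=22: I-K = 24 → Y
  i=23: C-J = 19 → T
  i=24: A-C = 24 → Y
  i=25: E-M = 18 → S
  i=26: V-D = 18 → S
  i=27: C-A =  2 → C
  i=28: D-F = 24 → Y
  i=29: I-P = 19 → T
  i=30: U-W = 24 → Y
  i=31: H-P = 18 → S
  i=32: A-I = 18 → S
  i=33: X-V =  2 → C
  i=34: M-O = 24 → Y
  shifts repeat with period 6: YSSCYT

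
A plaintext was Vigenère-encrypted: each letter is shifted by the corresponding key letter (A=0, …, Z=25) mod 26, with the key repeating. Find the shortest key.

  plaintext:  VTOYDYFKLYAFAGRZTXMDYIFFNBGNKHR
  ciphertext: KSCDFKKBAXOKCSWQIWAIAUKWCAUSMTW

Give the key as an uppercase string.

PZOFCMFR

  i= 0: K-V = 15 → P
  i= 1: S-T = 25 → Z
  i= 2: C-O = 14 → O
  i= 3: D-Y =  5 → F
  i= 4: F-D =  2 → C
  i= 5: K-Y = 12 → M
  i= 6: K-F =  5 → F
  i= 7: B-K = 17 → R
  i= 8: A-L = 15 → P
  i= 9: X-Y = 25 → Z
  i=10: O-A = 14 → O
  i=11: K-F =  5 → F
  i=12: C-A =  2 → C
  i=13: S-G = 12 → M
  i=14: W-R =  5 → F
  i=15: Q-Z = 17 → R
  i=16: I-T = 15 → P
  i=17: W-X = 25 → Z
  i=18: A-M = 14 → O
  i=19: I-D =  5 → F
  i=20: A-Y =  2 → C
  i=21: U-I = 12 → M
  i=22: K-F =  5 → F
  i=23: W-F = 17 → R
  i=24: C-N = 15 → P
  i=25: A-B = 25 → Z
  i=26: U-G = 14 → O
  i=27: S-N =  5 → F
  i=28: M-K =  2 → C
  i=29: T-H = 12 → M
  i=30: W-R =  5 → F
  shifts repeat with period 8: PZOFCMFR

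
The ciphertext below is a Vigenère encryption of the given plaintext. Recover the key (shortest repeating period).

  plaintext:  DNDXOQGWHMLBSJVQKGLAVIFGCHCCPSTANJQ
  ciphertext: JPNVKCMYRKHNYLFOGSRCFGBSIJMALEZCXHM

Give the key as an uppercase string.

GCKYWM

  i= 0: J-D =  6 → G
  i= 1: P-N =  2 → C
  i= 2: N-D = 10 → K
  i= 3: V-X = 24 → Y
  i= 4: K-O = 22 → W
  i= 5: C-Q = 12 → M
  i= 6: M-G =  6 → G
  i= 7: Y-W =  2 → C
  i= 8: R-H = 10 → K
  i= 9: K-M = 24 → Y
  i=10: H-L = 22 → W
  i=11: N-B = 12 → M
  i=12: Y-S =  6 → G
  i=13: L-J =  2 → C
  i=14: F-V = 10 → K
  i=15: O-Q = 24 → Y
  i=16: G-K = 22 → W
  i=17: S-G = 12 → M
  i=18: R-L =  6 → G
  i=19: C-A =  2 → C
  i=20: F-V = 10 → K
  i=21: G-I = 24 → Y
  i=22: B-F = 22 → W
  i=23: S-G = 12 → M
  i=24: I-C =  6 → G
  i=25: J-H =  2 → C
  i=26: M-C = 10 → K
  i=27: A-C = 24 → Y
  i=28: L-P = 22 → W
  i=29: E-S = 12 → M
  i=30: Z-T =  6 → G
  i=31: C-A =  2 → C
  i=32: X-N = 10 → K
  i=33: H-J = 24 → Y
  i=34: M-Q = 22 → W
  shifts repeat with period 6: GCKYWM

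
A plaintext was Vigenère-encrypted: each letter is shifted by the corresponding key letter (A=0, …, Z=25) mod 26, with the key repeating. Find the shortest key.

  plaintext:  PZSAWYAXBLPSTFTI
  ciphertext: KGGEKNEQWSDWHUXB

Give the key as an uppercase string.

  i= 0: K-P = 21 → V
  i= 1: G-Z =  7 → H
  i= 2: G-S = 14 → O
  i= 3: E-A =  4 → E
  i= 4: K-W = 14 → O
  i= 5: N-Y = 15 → P
  i= 6: E-A =  4 → E
  i= 7: Q-X = 19 → T
  i= 8: W-B = 21 → V
  i= 9: S-L =  7 → H
  i=10: D-P = 14 → O
  i=11: W-S =  4 → E
  i=12: H-T = 14 → O
  i=13: U-F = 15 → P
  i=14: X-T =  4 → E
  i=15: B-I = 19 → T
  shifts repeat with period 8: VHOEOPET

VHOEOPET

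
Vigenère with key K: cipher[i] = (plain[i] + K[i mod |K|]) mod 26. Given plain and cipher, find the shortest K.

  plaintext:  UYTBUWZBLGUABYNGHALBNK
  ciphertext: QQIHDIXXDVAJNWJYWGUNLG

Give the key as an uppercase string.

  i= 0: Q-U = 22 → W
  i= 1: Q-Y = 18 → S
  i= 2: I-T = 15 → P
  i= 3: H-B =  6 → G
  i= 4: D-U =  9 → J
  i= 5: I-W = 12 → M
  i= 6: X-Z = 24 → Y
  i= 7: X-B = 22 → W
  i= 8: D-L = 18 → S
  i= 9: V-G = 15 → P
  i=10: A-U =  6 → G
  i=11: J-A =  9 → J
  i=12: N-B = 12 → M
  i=13: W-Y = 24 → Y
  i=14: J-N = 22 → W
  i=15: Y-G = 18 → S
  i=16: W-H = 15 → P
  i=17: G-A =  6 → G
  i=18: U-L =  9 → J
  i=19: N-B = 12 → M
  i=20: L-N = 24 → Y
  i=21: G-K = 22 → W
  shifts repeat with period 7: WSPGJMY

WSPGJMY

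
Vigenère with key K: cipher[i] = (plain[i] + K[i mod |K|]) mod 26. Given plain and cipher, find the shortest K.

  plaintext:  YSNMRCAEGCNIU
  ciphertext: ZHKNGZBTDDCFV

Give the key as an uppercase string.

  i= 0: Z-Y =  1 → B
  i= 1: H-S = 15 → P
  i= 2: K-N = 23 → X
  i= 3: N-M =  1 → B
  i= 4: G-R = 15 → P
  i= 5: Z-C = 23 → X
  i= 6: B-A =  1 → B
  i= 7: T-E = 15 → P
  i= 8: D-G = 23 → X
  i= 9: D-C =  1 → B
  i=10: C-N = 15 → P
  i=11: F-I = 23 → X
  i=12: V-U =  1 → B
  shifts repeat with period 3: BPX

BPX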